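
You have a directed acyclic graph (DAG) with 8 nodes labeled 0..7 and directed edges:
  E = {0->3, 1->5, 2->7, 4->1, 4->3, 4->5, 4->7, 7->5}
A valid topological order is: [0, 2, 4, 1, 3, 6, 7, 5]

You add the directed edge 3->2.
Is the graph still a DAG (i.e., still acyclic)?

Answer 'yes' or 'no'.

Answer: yes

Derivation:
Given toposort: [0, 2, 4, 1, 3, 6, 7, 5]
Position of 3: index 4; position of 2: index 1
New edge 3->2: backward (u after v in old order)
Backward edge: old toposort is now invalid. Check if this creates a cycle.
Does 2 already reach 3? Reachable from 2: [2, 5, 7]. NO -> still a DAG (reorder needed).
Still a DAG? yes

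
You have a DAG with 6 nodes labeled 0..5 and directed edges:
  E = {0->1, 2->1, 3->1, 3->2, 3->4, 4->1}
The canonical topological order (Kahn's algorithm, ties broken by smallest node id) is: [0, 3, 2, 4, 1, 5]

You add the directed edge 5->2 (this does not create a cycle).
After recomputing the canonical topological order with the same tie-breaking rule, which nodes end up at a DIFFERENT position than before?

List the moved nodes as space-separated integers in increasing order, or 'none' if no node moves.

Old toposort: [0, 3, 2, 4, 1, 5]
Added edge 5->2
Recompute Kahn (smallest-id tiebreak):
  initial in-degrees: [0, 4, 2, 0, 1, 0]
  ready (indeg=0): [0, 3, 5]
  pop 0: indeg[1]->3 | ready=[3, 5] | order so far=[0]
  pop 3: indeg[1]->2; indeg[2]->1; indeg[4]->0 | ready=[4, 5] | order so far=[0, 3]
  pop 4: indeg[1]->1 | ready=[5] | order so far=[0, 3, 4]
  pop 5: indeg[2]->0 | ready=[2] | order so far=[0, 3, 4, 5]
  pop 2: indeg[1]->0 | ready=[1] | order so far=[0, 3, 4, 5, 2]
  pop 1: no out-edges | ready=[] | order so far=[0, 3, 4, 5, 2, 1]
New canonical toposort: [0, 3, 4, 5, 2, 1]
Compare positions:
  Node 0: index 0 -> 0 (same)
  Node 1: index 4 -> 5 (moved)
  Node 2: index 2 -> 4 (moved)
  Node 3: index 1 -> 1 (same)
  Node 4: index 3 -> 2 (moved)
  Node 5: index 5 -> 3 (moved)
Nodes that changed position: 1 2 4 5

Answer: 1 2 4 5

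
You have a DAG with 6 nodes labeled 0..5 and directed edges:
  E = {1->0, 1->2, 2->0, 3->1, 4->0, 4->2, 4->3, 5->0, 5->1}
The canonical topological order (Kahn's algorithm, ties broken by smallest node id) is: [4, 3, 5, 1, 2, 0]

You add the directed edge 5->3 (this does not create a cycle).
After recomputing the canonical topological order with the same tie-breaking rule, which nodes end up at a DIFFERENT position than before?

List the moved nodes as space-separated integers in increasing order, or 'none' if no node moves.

Old toposort: [4, 3, 5, 1, 2, 0]
Added edge 5->3
Recompute Kahn (smallest-id tiebreak):
  initial in-degrees: [4, 2, 2, 2, 0, 0]
  ready (indeg=0): [4, 5]
  pop 4: indeg[0]->3; indeg[2]->1; indeg[3]->1 | ready=[5] | order so far=[4]
  pop 5: indeg[0]->2; indeg[1]->1; indeg[3]->0 | ready=[3] | order so far=[4, 5]
  pop 3: indeg[1]->0 | ready=[1] | order so far=[4, 5, 3]
  pop 1: indeg[0]->1; indeg[2]->0 | ready=[2] | order so far=[4, 5, 3, 1]
  pop 2: indeg[0]->0 | ready=[0] | order so far=[4, 5, 3, 1, 2]
  pop 0: no out-edges | ready=[] | order so far=[4, 5, 3, 1, 2, 0]
New canonical toposort: [4, 5, 3, 1, 2, 0]
Compare positions:
  Node 0: index 5 -> 5 (same)
  Node 1: index 3 -> 3 (same)
  Node 2: index 4 -> 4 (same)
  Node 3: index 1 -> 2 (moved)
  Node 4: index 0 -> 0 (same)
  Node 5: index 2 -> 1 (moved)
Nodes that changed position: 3 5

Answer: 3 5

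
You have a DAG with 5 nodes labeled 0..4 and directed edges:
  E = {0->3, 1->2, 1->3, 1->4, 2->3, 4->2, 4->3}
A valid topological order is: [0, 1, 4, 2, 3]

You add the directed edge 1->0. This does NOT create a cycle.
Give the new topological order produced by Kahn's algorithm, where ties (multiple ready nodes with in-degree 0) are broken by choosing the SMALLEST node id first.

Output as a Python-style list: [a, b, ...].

Answer: [1, 0, 4, 2, 3]

Derivation:
Old toposort: [0, 1, 4, 2, 3]
Added edge: 1->0
Position of 1 (1) > position of 0 (0). Must reorder: 1 must now come before 0.
Run Kahn's algorithm (break ties by smallest node id):
  initial in-degrees: [1, 0, 2, 4, 1]
  ready (indeg=0): [1]
  pop 1: indeg[0]->0; indeg[2]->1; indeg[3]->3; indeg[4]->0 | ready=[0, 4] | order so far=[1]
  pop 0: indeg[3]->2 | ready=[4] | order so far=[1, 0]
  pop 4: indeg[2]->0; indeg[3]->1 | ready=[2] | order so far=[1, 0, 4]
  pop 2: indeg[3]->0 | ready=[3] | order so far=[1, 0, 4, 2]
  pop 3: no out-edges | ready=[] | order so far=[1, 0, 4, 2, 3]
  Result: [1, 0, 4, 2, 3]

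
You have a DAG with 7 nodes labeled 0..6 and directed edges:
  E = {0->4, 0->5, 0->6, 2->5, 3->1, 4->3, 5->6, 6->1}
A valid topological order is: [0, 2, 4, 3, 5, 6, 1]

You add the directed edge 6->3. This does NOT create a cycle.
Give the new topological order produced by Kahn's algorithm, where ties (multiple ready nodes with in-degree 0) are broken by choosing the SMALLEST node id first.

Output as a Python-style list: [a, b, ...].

Answer: [0, 2, 4, 5, 6, 3, 1]

Derivation:
Old toposort: [0, 2, 4, 3, 5, 6, 1]
Added edge: 6->3
Position of 6 (5) > position of 3 (3). Must reorder: 6 must now come before 3.
Run Kahn's algorithm (break ties by smallest node id):
  initial in-degrees: [0, 2, 0, 2, 1, 2, 2]
  ready (indeg=0): [0, 2]
  pop 0: indeg[4]->0; indeg[5]->1; indeg[6]->1 | ready=[2, 4] | order so far=[0]
  pop 2: indeg[5]->0 | ready=[4, 5] | order so far=[0, 2]
  pop 4: indeg[3]->1 | ready=[5] | order so far=[0, 2, 4]
  pop 5: indeg[6]->0 | ready=[6] | order so far=[0, 2, 4, 5]
  pop 6: indeg[1]->1; indeg[3]->0 | ready=[3] | order so far=[0, 2, 4, 5, 6]
  pop 3: indeg[1]->0 | ready=[1] | order so far=[0, 2, 4, 5, 6, 3]
  pop 1: no out-edges | ready=[] | order so far=[0, 2, 4, 5, 6, 3, 1]
  Result: [0, 2, 4, 5, 6, 3, 1]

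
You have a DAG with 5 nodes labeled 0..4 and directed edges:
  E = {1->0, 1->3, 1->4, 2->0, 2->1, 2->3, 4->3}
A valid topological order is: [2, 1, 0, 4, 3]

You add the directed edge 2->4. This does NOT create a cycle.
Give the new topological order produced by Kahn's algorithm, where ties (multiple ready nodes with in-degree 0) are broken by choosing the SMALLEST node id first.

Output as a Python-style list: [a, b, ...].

Answer: [2, 1, 0, 4, 3]

Derivation:
Old toposort: [2, 1, 0, 4, 3]
Added edge: 2->4
Position of 2 (0) < position of 4 (3). Old order still valid.
Run Kahn's algorithm (break ties by smallest node id):
  initial in-degrees: [2, 1, 0, 3, 2]
  ready (indeg=0): [2]
  pop 2: indeg[0]->1; indeg[1]->0; indeg[3]->2; indeg[4]->1 | ready=[1] | order so far=[2]
  pop 1: indeg[0]->0; indeg[3]->1; indeg[4]->0 | ready=[0, 4] | order so far=[2, 1]
  pop 0: no out-edges | ready=[4] | order so far=[2, 1, 0]
  pop 4: indeg[3]->0 | ready=[3] | order so far=[2, 1, 0, 4]
  pop 3: no out-edges | ready=[] | order so far=[2, 1, 0, 4, 3]
  Result: [2, 1, 0, 4, 3]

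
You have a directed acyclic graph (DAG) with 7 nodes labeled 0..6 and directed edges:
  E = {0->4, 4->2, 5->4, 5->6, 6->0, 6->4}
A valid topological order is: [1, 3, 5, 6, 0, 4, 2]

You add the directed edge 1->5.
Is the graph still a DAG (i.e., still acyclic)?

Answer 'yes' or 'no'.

Given toposort: [1, 3, 5, 6, 0, 4, 2]
Position of 1: index 0; position of 5: index 2
New edge 1->5: forward
Forward edge: respects the existing order. Still a DAG, same toposort still valid.
Still a DAG? yes

Answer: yes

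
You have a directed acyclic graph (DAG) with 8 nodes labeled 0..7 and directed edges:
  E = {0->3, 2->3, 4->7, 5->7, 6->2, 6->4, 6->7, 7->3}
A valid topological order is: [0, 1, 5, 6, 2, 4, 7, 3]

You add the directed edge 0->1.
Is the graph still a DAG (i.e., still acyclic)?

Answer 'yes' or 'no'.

Answer: yes

Derivation:
Given toposort: [0, 1, 5, 6, 2, 4, 7, 3]
Position of 0: index 0; position of 1: index 1
New edge 0->1: forward
Forward edge: respects the existing order. Still a DAG, same toposort still valid.
Still a DAG? yes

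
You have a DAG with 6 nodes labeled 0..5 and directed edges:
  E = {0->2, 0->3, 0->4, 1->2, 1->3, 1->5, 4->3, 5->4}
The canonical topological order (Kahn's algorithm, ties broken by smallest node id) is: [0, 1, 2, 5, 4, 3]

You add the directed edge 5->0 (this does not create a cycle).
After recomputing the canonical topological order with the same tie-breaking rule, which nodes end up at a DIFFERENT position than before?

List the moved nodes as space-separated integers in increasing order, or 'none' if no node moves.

Old toposort: [0, 1, 2, 5, 4, 3]
Added edge 5->0
Recompute Kahn (smallest-id tiebreak):
  initial in-degrees: [1, 0, 2, 3, 2, 1]
  ready (indeg=0): [1]
  pop 1: indeg[2]->1; indeg[3]->2; indeg[5]->0 | ready=[5] | order so far=[1]
  pop 5: indeg[0]->0; indeg[4]->1 | ready=[0] | order so far=[1, 5]
  pop 0: indeg[2]->0; indeg[3]->1; indeg[4]->0 | ready=[2, 4] | order so far=[1, 5, 0]
  pop 2: no out-edges | ready=[4] | order so far=[1, 5, 0, 2]
  pop 4: indeg[3]->0 | ready=[3] | order so far=[1, 5, 0, 2, 4]
  pop 3: no out-edges | ready=[] | order so far=[1, 5, 0, 2, 4, 3]
New canonical toposort: [1, 5, 0, 2, 4, 3]
Compare positions:
  Node 0: index 0 -> 2 (moved)
  Node 1: index 1 -> 0 (moved)
  Node 2: index 2 -> 3 (moved)
  Node 3: index 5 -> 5 (same)
  Node 4: index 4 -> 4 (same)
  Node 5: index 3 -> 1 (moved)
Nodes that changed position: 0 1 2 5

Answer: 0 1 2 5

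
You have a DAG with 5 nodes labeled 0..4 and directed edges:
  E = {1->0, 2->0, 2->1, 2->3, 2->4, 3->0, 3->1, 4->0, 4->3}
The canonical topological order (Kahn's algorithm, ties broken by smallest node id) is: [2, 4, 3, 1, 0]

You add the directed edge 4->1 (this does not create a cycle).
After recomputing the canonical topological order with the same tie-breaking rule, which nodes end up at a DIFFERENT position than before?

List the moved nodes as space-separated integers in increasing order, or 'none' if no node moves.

Answer: none

Derivation:
Old toposort: [2, 4, 3, 1, 0]
Added edge 4->1
Recompute Kahn (smallest-id tiebreak):
  initial in-degrees: [4, 3, 0, 2, 1]
  ready (indeg=0): [2]
  pop 2: indeg[0]->3; indeg[1]->2; indeg[3]->1; indeg[4]->0 | ready=[4] | order so far=[2]
  pop 4: indeg[0]->2; indeg[1]->1; indeg[3]->0 | ready=[3] | order so far=[2, 4]
  pop 3: indeg[0]->1; indeg[1]->0 | ready=[1] | order so far=[2, 4, 3]
  pop 1: indeg[0]->0 | ready=[0] | order so far=[2, 4, 3, 1]
  pop 0: no out-edges | ready=[] | order so far=[2, 4, 3, 1, 0]
New canonical toposort: [2, 4, 3, 1, 0]
Compare positions:
  Node 0: index 4 -> 4 (same)
  Node 1: index 3 -> 3 (same)
  Node 2: index 0 -> 0 (same)
  Node 3: index 2 -> 2 (same)
  Node 4: index 1 -> 1 (same)
Nodes that changed position: none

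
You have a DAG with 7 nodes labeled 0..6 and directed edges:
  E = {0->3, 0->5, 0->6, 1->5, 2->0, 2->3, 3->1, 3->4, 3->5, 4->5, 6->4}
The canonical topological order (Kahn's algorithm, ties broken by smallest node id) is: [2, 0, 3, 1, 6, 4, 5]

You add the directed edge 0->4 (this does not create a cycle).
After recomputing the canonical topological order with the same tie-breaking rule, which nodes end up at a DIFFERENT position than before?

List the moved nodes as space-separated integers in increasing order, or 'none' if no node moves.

Answer: none

Derivation:
Old toposort: [2, 0, 3, 1, 6, 4, 5]
Added edge 0->4
Recompute Kahn (smallest-id tiebreak):
  initial in-degrees: [1, 1, 0, 2, 3, 4, 1]
  ready (indeg=0): [2]
  pop 2: indeg[0]->0; indeg[3]->1 | ready=[0] | order so far=[2]
  pop 0: indeg[3]->0; indeg[4]->2; indeg[5]->3; indeg[6]->0 | ready=[3, 6] | order so far=[2, 0]
  pop 3: indeg[1]->0; indeg[4]->1; indeg[5]->2 | ready=[1, 6] | order so far=[2, 0, 3]
  pop 1: indeg[5]->1 | ready=[6] | order so far=[2, 0, 3, 1]
  pop 6: indeg[4]->0 | ready=[4] | order so far=[2, 0, 3, 1, 6]
  pop 4: indeg[5]->0 | ready=[5] | order so far=[2, 0, 3, 1, 6, 4]
  pop 5: no out-edges | ready=[] | order so far=[2, 0, 3, 1, 6, 4, 5]
New canonical toposort: [2, 0, 3, 1, 6, 4, 5]
Compare positions:
  Node 0: index 1 -> 1 (same)
  Node 1: index 3 -> 3 (same)
  Node 2: index 0 -> 0 (same)
  Node 3: index 2 -> 2 (same)
  Node 4: index 5 -> 5 (same)
  Node 5: index 6 -> 6 (same)
  Node 6: index 4 -> 4 (same)
Nodes that changed position: none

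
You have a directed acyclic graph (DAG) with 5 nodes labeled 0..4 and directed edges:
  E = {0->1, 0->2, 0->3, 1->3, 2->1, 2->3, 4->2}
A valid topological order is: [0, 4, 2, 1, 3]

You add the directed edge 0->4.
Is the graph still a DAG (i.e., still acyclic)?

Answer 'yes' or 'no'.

Answer: yes

Derivation:
Given toposort: [0, 4, 2, 1, 3]
Position of 0: index 0; position of 4: index 1
New edge 0->4: forward
Forward edge: respects the existing order. Still a DAG, same toposort still valid.
Still a DAG? yes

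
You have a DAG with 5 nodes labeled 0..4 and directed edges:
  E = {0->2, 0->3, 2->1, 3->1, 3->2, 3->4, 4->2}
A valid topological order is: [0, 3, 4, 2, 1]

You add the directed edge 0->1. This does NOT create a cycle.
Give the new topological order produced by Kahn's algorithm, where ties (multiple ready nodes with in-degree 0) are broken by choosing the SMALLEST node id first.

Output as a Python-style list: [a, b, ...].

Answer: [0, 3, 4, 2, 1]

Derivation:
Old toposort: [0, 3, 4, 2, 1]
Added edge: 0->1
Position of 0 (0) < position of 1 (4). Old order still valid.
Run Kahn's algorithm (break ties by smallest node id):
  initial in-degrees: [0, 3, 3, 1, 1]
  ready (indeg=0): [0]
  pop 0: indeg[1]->2; indeg[2]->2; indeg[3]->0 | ready=[3] | order so far=[0]
  pop 3: indeg[1]->1; indeg[2]->1; indeg[4]->0 | ready=[4] | order so far=[0, 3]
  pop 4: indeg[2]->0 | ready=[2] | order so far=[0, 3, 4]
  pop 2: indeg[1]->0 | ready=[1] | order so far=[0, 3, 4, 2]
  pop 1: no out-edges | ready=[] | order so far=[0, 3, 4, 2, 1]
  Result: [0, 3, 4, 2, 1]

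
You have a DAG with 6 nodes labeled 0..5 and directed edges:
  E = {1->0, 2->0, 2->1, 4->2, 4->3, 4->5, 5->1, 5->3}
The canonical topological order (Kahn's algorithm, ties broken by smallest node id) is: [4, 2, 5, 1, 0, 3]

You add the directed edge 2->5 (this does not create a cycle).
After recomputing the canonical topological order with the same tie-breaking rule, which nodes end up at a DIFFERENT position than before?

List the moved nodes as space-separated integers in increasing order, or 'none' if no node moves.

Old toposort: [4, 2, 5, 1, 0, 3]
Added edge 2->5
Recompute Kahn (smallest-id tiebreak):
  initial in-degrees: [2, 2, 1, 2, 0, 2]
  ready (indeg=0): [4]
  pop 4: indeg[2]->0; indeg[3]->1; indeg[5]->1 | ready=[2] | order so far=[4]
  pop 2: indeg[0]->1; indeg[1]->1; indeg[5]->0 | ready=[5] | order so far=[4, 2]
  pop 5: indeg[1]->0; indeg[3]->0 | ready=[1, 3] | order so far=[4, 2, 5]
  pop 1: indeg[0]->0 | ready=[0, 3] | order so far=[4, 2, 5, 1]
  pop 0: no out-edges | ready=[3] | order so far=[4, 2, 5, 1, 0]
  pop 3: no out-edges | ready=[] | order so far=[4, 2, 5, 1, 0, 3]
New canonical toposort: [4, 2, 5, 1, 0, 3]
Compare positions:
  Node 0: index 4 -> 4 (same)
  Node 1: index 3 -> 3 (same)
  Node 2: index 1 -> 1 (same)
  Node 3: index 5 -> 5 (same)
  Node 4: index 0 -> 0 (same)
  Node 5: index 2 -> 2 (same)
Nodes that changed position: none

Answer: none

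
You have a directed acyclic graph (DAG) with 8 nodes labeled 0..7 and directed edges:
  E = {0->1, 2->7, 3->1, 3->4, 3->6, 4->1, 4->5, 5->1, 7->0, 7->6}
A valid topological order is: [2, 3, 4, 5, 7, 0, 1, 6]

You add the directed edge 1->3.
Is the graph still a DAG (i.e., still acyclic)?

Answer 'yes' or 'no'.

Given toposort: [2, 3, 4, 5, 7, 0, 1, 6]
Position of 1: index 6; position of 3: index 1
New edge 1->3: backward (u after v in old order)
Backward edge: old toposort is now invalid. Check if this creates a cycle.
Does 3 already reach 1? Reachable from 3: [1, 3, 4, 5, 6]. YES -> cycle!
Still a DAG? no

Answer: no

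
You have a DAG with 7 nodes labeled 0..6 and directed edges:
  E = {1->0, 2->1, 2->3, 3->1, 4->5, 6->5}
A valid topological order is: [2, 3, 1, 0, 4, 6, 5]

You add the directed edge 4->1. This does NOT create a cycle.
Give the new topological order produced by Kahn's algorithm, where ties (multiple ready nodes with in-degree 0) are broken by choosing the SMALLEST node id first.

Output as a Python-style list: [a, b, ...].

Answer: [2, 3, 4, 1, 0, 6, 5]

Derivation:
Old toposort: [2, 3, 1, 0, 4, 6, 5]
Added edge: 4->1
Position of 4 (4) > position of 1 (2). Must reorder: 4 must now come before 1.
Run Kahn's algorithm (break ties by smallest node id):
  initial in-degrees: [1, 3, 0, 1, 0, 2, 0]
  ready (indeg=0): [2, 4, 6]
  pop 2: indeg[1]->2; indeg[3]->0 | ready=[3, 4, 6] | order so far=[2]
  pop 3: indeg[1]->1 | ready=[4, 6] | order so far=[2, 3]
  pop 4: indeg[1]->0; indeg[5]->1 | ready=[1, 6] | order so far=[2, 3, 4]
  pop 1: indeg[0]->0 | ready=[0, 6] | order so far=[2, 3, 4, 1]
  pop 0: no out-edges | ready=[6] | order so far=[2, 3, 4, 1, 0]
  pop 6: indeg[5]->0 | ready=[5] | order so far=[2, 3, 4, 1, 0, 6]
  pop 5: no out-edges | ready=[] | order so far=[2, 3, 4, 1, 0, 6, 5]
  Result: [2, 3, 4, 1, 0, 6, 5]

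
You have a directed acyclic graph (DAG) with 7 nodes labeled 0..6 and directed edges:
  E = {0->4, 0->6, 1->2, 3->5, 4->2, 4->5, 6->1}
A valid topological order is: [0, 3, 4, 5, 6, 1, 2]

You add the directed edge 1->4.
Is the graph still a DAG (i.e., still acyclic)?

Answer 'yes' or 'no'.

Answer: yes

Derivation:
Given toposort: [0, 3, 4, 5, 6, 1, 2]
Position of 1: index 5; position of 4: index 2
New edge 1->4: backward (u after v in old order)
Backward edge: old toposort is now invalid. Check if this creates a cycle.
Does 4 already reach 1? Reachable from 4: [2, 4, 5]. NO -> still a DAG (reorder needed).
Still a DAG? yes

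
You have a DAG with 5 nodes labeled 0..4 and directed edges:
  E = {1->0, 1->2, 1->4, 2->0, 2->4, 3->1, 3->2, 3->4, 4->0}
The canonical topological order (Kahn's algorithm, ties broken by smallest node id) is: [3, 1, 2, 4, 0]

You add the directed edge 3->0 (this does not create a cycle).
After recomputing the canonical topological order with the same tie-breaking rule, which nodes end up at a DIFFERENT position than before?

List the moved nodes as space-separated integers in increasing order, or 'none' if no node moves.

Answer: none

Derivation:
Old toposort: [3, 1, 2, 4, 0]
Added edge 3->0
Recompute Kahn (smallest-id tiebreak):
  initial in-degrees: [4, 1, 2, 0, 3]
  ready (indeg=0): [3]
  pop 3: indeg[0]->3; indeg[1]->0; indeg[2]->1; indeg[4]->2 | ready=[1] | order so far=[3]
  pop 1: indeg[0]->2; indeg[2]->0; indeg[4]->1 | ready=[2] | order so far=[3, 1]
  pop 2: indeg[0]->1; indeg[4]->0 | ready=[4] | order so far=[3, 1, 2]
  pop 4: indeg[0]->0 | ready=[0] | order so far=[3, 1, 2, 4]
  pop 0: no out-edges | ready=[] | order so far=[3, 1, 2, 4, 0]
New canonical toposort: [3, 1, 2, 4, 0]
Compare positions:
  Node 0: index 4 -> 4 (same)
  Node 1: index 1 -> 1 (same)
  Node 2: index 2 -> 2 (same)
  Node 3: index 0 -> 0 (same)
  Node 4: index 3 -> 3 (same)
Nodes that changed position: none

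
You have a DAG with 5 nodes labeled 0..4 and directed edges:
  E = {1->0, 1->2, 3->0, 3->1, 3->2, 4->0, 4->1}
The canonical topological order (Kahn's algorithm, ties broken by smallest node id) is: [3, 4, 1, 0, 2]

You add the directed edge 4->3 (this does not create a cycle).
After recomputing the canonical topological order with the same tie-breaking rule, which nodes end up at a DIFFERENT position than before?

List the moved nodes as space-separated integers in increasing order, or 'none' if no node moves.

Answer: 3 4

Derivation:
Old toposort: [3, 4, 1, 0, 2]
Added edge 4->3
Recompute Kahn (smallest-id tiebreak):
  initial in-degrees: [3, 2, 2, 1, 0]
  ready (indeg=0): [4]
  pop 4: indeg[0]->2; indeg[1]->1; indeg[3]->0 | ready=[3] | order so far=[4]
  pop 3: indeg[0]->1; indeg[1]->0; indeg[2]->1 | ready=[1] | order so far=[4, 3]
  pop 1: indeg[0]->0; indeg[2]->0 | ready=[0, 2] | order so far=[4, 3, 1]
  pop 0: no out-edges | ready=[2] | order so far=[4, 3, 1, 0]
  pop 2: no out-edges | ready=[] | order so far=[4, 3, 1, 0, 2]
New canonical toposort: [4, 3, 1, 0, 2]
Compare positions:
  Node 0: index 3 -> 3 (same)
  Node 1: index 2 -> 2 (same)
  Node 2: index 4 -> 4 (same)
  Node 3: index 0 -> 1 (moved)
  Node 4: index 1 -> 0 (moved)
Nodes that changed position: 3 4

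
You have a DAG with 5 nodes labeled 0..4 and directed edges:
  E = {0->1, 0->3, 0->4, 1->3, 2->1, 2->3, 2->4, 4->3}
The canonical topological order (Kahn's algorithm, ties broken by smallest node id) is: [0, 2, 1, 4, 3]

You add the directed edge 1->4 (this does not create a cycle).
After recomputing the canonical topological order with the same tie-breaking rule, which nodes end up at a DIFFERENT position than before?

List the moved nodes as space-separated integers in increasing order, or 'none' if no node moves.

Old toposort: [0, 2, 1, 4, 3]
Added edge 1->4
Recompute Kahn (smallest-id tiebreak):
  initial in-degrees: [0, 2, 0, 4, 3]
  ready (indeg=0): [0, 2]
  pop 0: indeg[1]->1; indeg[3]->3; indeg[4]->2 | ready=[2] | order so far=[0]
  pop 2: indeg[1]->0; indeg[3]->2; indeg[4]->1 | ready=[1] | order so far=[0, 2]
  pop 1: indeg[3]->1; indeg[4]->0 | ready=[4] | order so far=[0, 2, 1]
  pop 4: indeg[3]->0 | ready=[3] | order so far=[0, 2, 1, 4]
  pop 3: no out-edges | ready=[] | order so far=[0, 2, 1, 4, 3]
New canonical toposort: [0, 2, 1, 4, 3]
Compare positions:
  Node 0: index 0 -> 0 (same)
  Node 1: index 2 -> 2 (same)
  Node 2: index 1 -> 1 (same)
  Node 3: index 4 -> 4 (same)
  Node 4: index 3 -> 3 (same)
Nodes that changed position: none

Answer: none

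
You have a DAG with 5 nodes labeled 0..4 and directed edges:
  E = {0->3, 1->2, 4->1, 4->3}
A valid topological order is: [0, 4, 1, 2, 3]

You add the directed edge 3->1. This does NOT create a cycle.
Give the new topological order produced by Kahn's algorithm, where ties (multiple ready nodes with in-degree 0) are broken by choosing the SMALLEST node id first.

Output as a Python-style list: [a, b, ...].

Old toposort: [0, 4, 1, 2, 3]
Added edge: 3->1
Position of 3 (4) > position of 1 (2). Must reorder: 3 must now come before 1.
Run Kahn's algorithm (break ties by smallest node id):
  initial in-degrees: [0, 2, 1, 2, 0]
  ready (indeg=0): [0, 4]
  pop 0: indeg[3]->1 | ready=[4] | order so far=[0]
  pop 4: indeg[1]->1; indeg[3]->0 | ready=[3] | order so far=[0, 4]
  pop 3: indeg[1]->0 | ready=[1] | order so far=[0, 4, 3]
  pop 1: indeg[2]->0 | ready=[2] | order so far=[0, 4, 3, 1]
  pop 2: no out-edges | ready=[] | order so far=[0, 4, 3, 1, 2]
  Result: [0, 4, 3, 1, 2]

Answer: [0, 4, 3, 1, 2]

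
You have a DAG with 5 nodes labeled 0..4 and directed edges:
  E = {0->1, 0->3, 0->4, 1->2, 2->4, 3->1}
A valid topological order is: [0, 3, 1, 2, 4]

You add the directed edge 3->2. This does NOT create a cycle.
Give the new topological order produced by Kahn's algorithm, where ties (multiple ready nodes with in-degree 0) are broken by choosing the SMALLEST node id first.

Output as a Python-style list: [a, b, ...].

Answer: [0, 3, 1, 2, 4]

Derivation:
Old toposort: [0, 3, 1, 2, 4]
Added edge: 3->2
Position of 3 (1) < position of 2 (3). Old order still valid.
Run Kahn's algorithm (break ties by smallest node id):
  initial in-degrees: [0, 2, 2, 1, 2]
  ready (indeg=0): [0]
  pop 0: indeg[1]->1; indeg[3]->0; indeg[4]->1 | ready=[3] | order so far=[0]
  pop 3: indeg[1]->0; indeg[2]->1 | ready=[1] | order so far=[0, 3]
  pop 1: indeg[2]->0 | ready=[2] | order so far=[0, 3, 1]
  pop 2: indeg[4]->0 | ready=[4] | order so far=[0, 3, 1, 2]
  pop 4: no out-edges | ready=[] | order so far=[0, 3, 1, 2, 4]
  Result: [0, 3, 1, 2, 4]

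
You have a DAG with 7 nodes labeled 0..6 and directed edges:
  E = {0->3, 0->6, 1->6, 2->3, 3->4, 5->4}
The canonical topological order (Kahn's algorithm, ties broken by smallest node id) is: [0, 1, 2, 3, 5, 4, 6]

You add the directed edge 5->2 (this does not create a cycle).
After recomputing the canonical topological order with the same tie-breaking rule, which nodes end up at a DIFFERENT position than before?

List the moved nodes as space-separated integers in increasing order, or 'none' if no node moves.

Old toposort: [0, 1, 2, 3, 5, 4, 6]
Added edge 5->2
Recompute Kahn (smallest-id tiebreak):
  initial in-degrees: [0, 0, 1, 2, 2, 0, 2]
  ready (indeg=0): [0, 1, 5]
  pop 0: indeg[3]->1; indeg[6]->1 | ready=[1, 5] | order so far=[0]
  pop 1: indeg[6]->0 | ready=[5, 6] | order so far=[0, 1]
  pop 5: indeg[2]->0; indeg[4]->1 | ready=[2, 6] | order so far=[0, 1, 5]
  pop 2: indeg[3]->0 | ready=[3, 6] | order so far=[0, 1, 5, 2]
  pop 3: indeg[4]->0 | ready=[4, 6] | order so far=[0, 1, 5, 2, 3]
  pop 4: no out-edges | ready=[6] | order so far=[0, 1, 5, 2, 3, 4]
  pop 6: no out-edges | ready=[] | order so far=[0, 1, 5, 2, 3, 4, 6]
New canonical toposort: [0, 1, 5, 2, 3, 4, 6]
Compare positions:
  Node 0: index 0 -> 0 (same)
  Node 1: index 1 -> 1 (same)
  Node 2: index 2 -> 3 (moved)
  Node 3: index 3 -> 4 (moved)
  Node 4: index 5 -> 5 (same)
  Node 5: index 4 -> 2 (moved)
  Node 6: index 6 -> 6 (same)
Nodes that changed position: 2 3 5

Answer: 2 3 5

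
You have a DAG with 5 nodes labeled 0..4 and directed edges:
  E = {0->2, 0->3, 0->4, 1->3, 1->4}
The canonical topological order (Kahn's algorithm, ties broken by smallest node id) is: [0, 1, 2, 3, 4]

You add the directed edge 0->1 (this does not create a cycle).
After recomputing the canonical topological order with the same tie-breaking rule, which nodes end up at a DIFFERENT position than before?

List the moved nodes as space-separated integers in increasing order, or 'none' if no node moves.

Answer: none

Derivation:
Old toposort: [0, 1, 2, 3, 4]
Added edge 0->1
Recompute Kahn (smallest-id tiebreak):
  initial in-degrees: [0, 1, 1, 2, 2]
  ready (indeg=0): [0]
  pop 0: indeg[1]->0; indeg[2]->0; indeg[3]->1; indeg[4]->1 | ready=[1, 2] | order so far=[0]
  pop 1: indeg[3]->0; indeg[4]->0 | ready=[2, 3, 4] | order so far=[0, 1]
  pop 2: no out-edges | ready=[3, 4] | order so far=[0, 1, 2]
  pop 3: no out-edges | ready=[4] | order so far=[0, 1, 2, 3]
  pop 4: no out-edges | ready=[] | order so far=[0, 1, 2, 3, 4]
New canonical toposort: [0, 1, 2, 3, 4]
Compare positions:
  Node 0: index 0 -> 0 (same)
  Node 1: index 1 -> 1 (same)
  Node 2: index 2 -> 2 (same)
  Node 3: index 3 -> 3 (same)
  Node 4: index 4 -> 4 (same)
Nodes that changed position: none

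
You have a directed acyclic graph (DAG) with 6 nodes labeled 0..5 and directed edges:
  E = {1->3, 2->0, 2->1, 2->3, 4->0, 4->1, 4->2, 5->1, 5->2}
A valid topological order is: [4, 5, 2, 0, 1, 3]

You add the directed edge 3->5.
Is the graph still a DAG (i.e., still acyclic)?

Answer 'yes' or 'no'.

Given toposort: [4, 5, 2, 0, 1, 3]
Position of 3: index 5; position of 5: index 1
New edge 3->5: backward (u after v in old order)
Backward edge: old toposort is now invalid. Check if this creates a cycle.
Does 5 already reach 3? Reachable from 5: [0, 1, 2, 3, 5]. YES -> cycle!
Still a DAG? no

Answer: no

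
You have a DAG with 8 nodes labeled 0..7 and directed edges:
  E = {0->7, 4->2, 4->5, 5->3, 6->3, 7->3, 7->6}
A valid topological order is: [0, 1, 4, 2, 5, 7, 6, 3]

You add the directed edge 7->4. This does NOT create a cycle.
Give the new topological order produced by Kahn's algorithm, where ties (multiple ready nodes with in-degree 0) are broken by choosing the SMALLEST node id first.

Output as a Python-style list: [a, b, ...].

Answer: [0, 1, 7, 4, 2, 5, 6, 3]

Derivation:
Old toposort: [0, 1, 4, 2, 5, 7, 6, 3]
Added edge: 7->4
Position of 7 (5) > position of 4 (2). Must reorder: 7 must now come before 4.
Run Kahn's algorithm (break ties by smallest node id):
  initial in-degrees: [0, 0, 1, 3, 1, 1, 1, 1]
  ready (indeg=0): [0, 1]
  pop 0: indeg[7]->0 | ready=[1, 7] | order so far=[0]
  pop 1: no out-edges | ready=[7] | order so far=[0, 1]
  pop 7: indeg[3]->2; indeg[4]->0; indeg[6]->0 | ready=[4, 6] | order so far=[0, 1, 7]
  pop 4: indeg[2]->0; indeg[5]->0 | ready=[2, 5, 6] | order so far=[0, 1, 7, 4]
  pop 2: no out-edges | ready=[5, 6] | order so far=[0, 1, 7, 4, 2]
  pop 5: indeg[3]->1 | ready=[6] | order so far=[0, 1, 7, 4, 2, 5]
  pop 6: indeg[3]->0 | ready=[3] | order so far=[0, 1, 7, 4, 2, 5, 6]
  pop 3: no out-edges | ready=[] | order so far=[0, 1, 7, 4, 2, 5, 6, 3]
  Result: [0, 1, 7, 4, 2, 5, 6, 3]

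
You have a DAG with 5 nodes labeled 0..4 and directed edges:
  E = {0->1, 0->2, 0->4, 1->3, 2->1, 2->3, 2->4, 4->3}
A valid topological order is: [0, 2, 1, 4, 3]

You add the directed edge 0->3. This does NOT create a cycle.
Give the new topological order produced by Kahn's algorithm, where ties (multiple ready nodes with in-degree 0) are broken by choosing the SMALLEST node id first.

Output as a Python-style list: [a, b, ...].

Answer: [0, 2, 1, 4, 3]

Derivation:
Old toposort: [0, 2, 1, 4, 3]
Added edge: 0->3
Position of 0 (0) < position of 3 (4). Old order still valid.
Run Kahn's algorithm (break ties by smallest node id):
  initial in-degrees: [0, 2, 1, 4, 2]
  ready (indeg=0): [0]
  pop 0: indeg[1]->1; indeg[2]->0; indeg[3]->3; indeg[4]->1 | ready=[2] | order so far=[0]
  pop 2: indeg[1]->0; indeg[3]->2; indeg[4]->0 | ready=[1, 4] | order so far=[0, 2]
  pop 1: indeg[3]->1 | ready=[4] | order so far=[0, 2, 1]
  pop 4: indeg[3]->0 | ready=[3] | order so far=[0, 2, 1, 4]
  pop 3: no out-edges | ready=[] | order so far=[0, 2, 1, 4, 3]
  Result: [0, 2, 1, 4, 3]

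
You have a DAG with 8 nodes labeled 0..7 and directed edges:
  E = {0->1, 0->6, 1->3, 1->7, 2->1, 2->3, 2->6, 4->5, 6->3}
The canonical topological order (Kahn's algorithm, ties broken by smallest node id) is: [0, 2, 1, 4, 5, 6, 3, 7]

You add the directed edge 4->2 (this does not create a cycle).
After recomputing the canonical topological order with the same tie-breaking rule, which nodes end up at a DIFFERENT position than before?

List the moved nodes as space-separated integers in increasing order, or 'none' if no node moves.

Old toposort: [0, 2, 1, 4, 5, 6, 3, 7]
Added edge 4->2
Recompute Kahn (smallest-id tiebreak):
  initial in-degrees: [0, 2, 1, 3, 0, 1, 2, 1]
  ready (indeg=0): [0, 4]
  pop 0: indeg[1]->1; indeg[6]->1 | ready=[4] | order so far=[0]
  pop 4: indeg[2]->0; indeg[5]->0 | ready=[2, 5] | order so far=[0, 4]
  pop 2: indeg[1]->0; indeg[3]->2; indeg[6]->0 | ready=[1, 5, 6] | order so far=[0, 4, 2]
  pop 1: indeg[3]->1; indeg[7]->0 | ready=[5, 6, 7] | order so far=[0, 4, 2, 1]
  pop 5: no out-edges | ready=[6, 7] | order so far=[0, 4, 2, 1, 5]
  pop 6: indeg[3]->0 | ready=[3, 7] | order so far=[0, 4, 2, 1, 5, 6]
  pop 3: no out-edges | ready=[7] | order so far=[0, 4, 2, 1, 5, 6, 3]
  pop 7: no out-edges | ready=[] | order so far=[0, 4, 2, 1, 5, 6, 3, 7]
New canonical toposort: [0, 4, 2, 1, 5, 6, 3, 7]
Compare positions:
  Node 0: index 0 -> 0 (same)
  Node 1: index 2 -> 3 (moved)
  Node 2: index 1 -> 2 (moved)
  Node 3: index 6 -> 6 (same)
  Node 4: index 3 -> 1 (moved)
  Node 5: index 4 -> 4 (same)
  Node 6: index 5 -> 5 (same)
  Node 7: index 7 -> 7 (same)
Nodes that changed position: 1 2 4

Answer: 1 2 4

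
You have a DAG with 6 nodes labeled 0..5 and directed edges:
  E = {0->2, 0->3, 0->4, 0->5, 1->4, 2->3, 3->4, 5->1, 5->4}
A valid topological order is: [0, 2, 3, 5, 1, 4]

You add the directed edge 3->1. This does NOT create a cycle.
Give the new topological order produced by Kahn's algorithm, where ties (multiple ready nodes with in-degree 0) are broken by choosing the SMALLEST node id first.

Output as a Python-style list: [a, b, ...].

Answer: [0, 2, 3, 5, 1, 4]

Derivation:
Old toposort: [0, 2, 3, 5, 1, 4]
Added edge: 3->1
Position of 3 (2) < position of 1 (4). Old order still valid.
Run Kahn's algorithm (break ties by smallest node id):
  initial in-degrees: [0, 2, 1, 2, 4, 1]
  ready (indeg=0): [0]
  pop 0: indeg[2]->0; indeg[3]->1; indeg[4]->3; indeg[5]->0 | ready=[2, 5] | order so far=[0]
  pop 2: indeg[3]->0 | ready=[3, 5] | order so far=[0, 2]
  pop 3: indeg[1]->1; indeg[4]->2 | ready=[5] | order so far=[0, 2, 3]
  pop 5: indeg[1]->0; indeg[4]->1 | ready=[1] | order so far=[0, 2, 3, 5]
  pop 1: indeg[4]->0 | ready=[4] | order so far=[0, 2, 3, 5, 1]
  pop 4: no out-edges | ready=[] | order so far=[0, 2, 3, 5, 1, 4]
  Result: [0, 2, 3, 5, 1, 4]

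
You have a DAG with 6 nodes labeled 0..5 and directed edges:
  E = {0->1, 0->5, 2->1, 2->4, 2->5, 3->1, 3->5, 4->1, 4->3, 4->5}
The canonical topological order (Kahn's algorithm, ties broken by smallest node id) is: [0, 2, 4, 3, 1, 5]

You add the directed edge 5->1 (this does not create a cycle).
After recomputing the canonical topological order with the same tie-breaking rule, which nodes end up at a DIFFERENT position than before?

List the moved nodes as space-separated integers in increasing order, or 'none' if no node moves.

Old toposort: [0, 2, 4, 3, 1, 5]
Added edge 5->1
Recompute Kahn (smallest-id tiebreak):
  initial in-degrees: [0, 5, 0, 1, 1, 4]
  ready (indeg=0): [0, 2]
  pop 0: indeg[1]->4; indeg[5]->3 | ready=[2] | order so far=[0]
  pop 2: indeg[1]->3; indeg[4]->0; indeg[5]->2 | ready=[4] | order so far=[0, 2]
  pop 4: indeg[1]->2; indeg[3]->0; indeg[5]->1 | ready=[3] | order so far=[0, 2, 4]
  pop 3: indeg[1]->1; indeg[5]->0 | ready=[5] | order so far=[0, 2, 4, 3]
  pop 5: indeg[1]->0 | ready=[1] | order so far=[0, 2, 4, 3, 5]
  pop 1: no out-edges | ready=[] | order so far=[0, 2, 4, 3, 5, 1]
New canonical toposort: [0, 2, 4, 3, 5, 1]
Compare positions:
  Node 0: index 0 -> 0 (same)
  Node 1: index 4 -> 5 (moved)
  Node 2: index 1 -> 1 (same)
  Node 3: index 3 -> 3 (same)
  Node 4: index 2 -> 2 (same)
  Node 5: index 5 -> 4 (moved)
Nodes that changed position: 1 5

Answer: 1 5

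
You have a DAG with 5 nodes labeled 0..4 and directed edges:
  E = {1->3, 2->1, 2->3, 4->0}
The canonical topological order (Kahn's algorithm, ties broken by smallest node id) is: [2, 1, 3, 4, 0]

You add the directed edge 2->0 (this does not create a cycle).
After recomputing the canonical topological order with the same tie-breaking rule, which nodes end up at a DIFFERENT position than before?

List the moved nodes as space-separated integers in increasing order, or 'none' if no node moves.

Old toposort: [2, 1, 3, 4, 0]
Added edge 2->0
Recompute Kahn (smallest-id tiebreak):
  initial in-degrees: [2, 1, 0, 2, 0]
  ready (indeg=0): [2, 4]
  pop 2: indeg[0]->1; indeg[1]->0; indeg[3]->1 | ready=[1, 4] | order so far=[2]
  pop 1: indeg[3]->0 | ready=[3, 4] | order so far=[2, 1]
  pop 3: no out-edges | ready=[4] | order so far=[2, 1, 3]
  pop 4: indeg[0]->0 | ready=[0] | order so far=[2, 1, 3, 4]
  pop 0: no out-edges | ready=[] | order so far=[2, 1, 3, 4, 0]
New canonical toposort: [2, 1, 3, 4, 0]
Compare positions:
  Node 0: index 4 -> 4 (same)
  Node 1: index 1 -> 1 (same)
  Node 2: index 0 -> 0 (same)
  Node 3: index 2 -> 2 (same)
  Node 4: index 3 -> 3 (same)
Nodes that changed position: none

Answer: none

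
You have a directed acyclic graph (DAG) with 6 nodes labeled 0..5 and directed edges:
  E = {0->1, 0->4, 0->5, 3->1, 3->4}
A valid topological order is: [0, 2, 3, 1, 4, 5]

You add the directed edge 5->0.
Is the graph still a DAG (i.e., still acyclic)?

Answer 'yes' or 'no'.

Answer: no

Derivation:
Given toposort: [0, 2, 3, 1, 4, 5]
Position of 5: index 5; position of 0: index 0
New edge 5->0: backward (u after v in old order)
Backward edge: old toposort is now invalid. Check if this creates a cycle.
Does 0 already reach 5? Reachable from 0: [0, 1, 4, 5]. YES -> cycle!
Still a DAG? no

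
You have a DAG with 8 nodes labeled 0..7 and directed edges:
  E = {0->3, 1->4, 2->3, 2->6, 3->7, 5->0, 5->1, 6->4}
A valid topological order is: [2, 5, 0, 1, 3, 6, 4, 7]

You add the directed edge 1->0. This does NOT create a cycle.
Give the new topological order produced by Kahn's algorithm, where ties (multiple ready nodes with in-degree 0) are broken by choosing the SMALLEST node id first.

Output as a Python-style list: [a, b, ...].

Answer: [2, 5, 1, 0, 3, 6, 4, 7]

Derivation:
Old toposort: [2, 5, 0, 1, 3, 6, 4, 7]
Added edge: 1->0
Position of 1 (3) > position of 0 (2). Must reorder: 1 must now come before 0.
Run Kahn's algorithm (break ties by smallest node id):
  initial in-degrees: [2, 1, 0, 2, 2, 0, 1, 1]
  ready (indeg=0): [2, 5]
  pop 2: indeg[3]->1; indeg[6]->0 | ready=[5, 6] | order so far=[2]
  pop 5: indeg[0]->1; indeg[1]->0 | ready=[1, 6] | order so far=[2, 5]
  pop 1: indeg[0]->0; indeg[4]->1 | ready=[0, 6] | order so far=[2, 5, 1]
  pop 0: indeg[3]->0 | ready=[3, 6] | order so far=[2, 5, 1, 0]
  pop 3: indeg[7]->0 | ready=[6, 7] | order so far=[2, 5, 1, 0, 3]
  pop 6: indeg[4]->0 | ready=[4, 7] | order so far=[2, 5, 1, 0, 3, 6]
  pop 4: no out-edges | ready=[7] | order so far=[2, 5, 1, 0, 3, 6, 4]
  pop 7: no out-edges | ready=[] | order so far=[2, 5, 1, 0, 3, 6, 4, 7]
  Result: [2, 5, 1, 0, 3, 6, 4, 7]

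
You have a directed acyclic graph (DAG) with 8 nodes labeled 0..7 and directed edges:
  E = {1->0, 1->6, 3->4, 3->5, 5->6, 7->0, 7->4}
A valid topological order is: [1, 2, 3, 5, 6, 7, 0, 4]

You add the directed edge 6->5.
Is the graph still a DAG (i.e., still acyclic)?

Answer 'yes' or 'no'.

Given toposort: [1, 2, 3, 5, 6, 7, 0, 4]
Position of 6: index 4; position of 5: index 3
New edge 6->5: backward (u after v in old order)
Backward edge: old toposort is now invalid. Check if this creates a cycle.
Does 5 already reach 6? Reachable from 5: [5, 6]. YES -> cycle!
Still a DAG? no

Answer: no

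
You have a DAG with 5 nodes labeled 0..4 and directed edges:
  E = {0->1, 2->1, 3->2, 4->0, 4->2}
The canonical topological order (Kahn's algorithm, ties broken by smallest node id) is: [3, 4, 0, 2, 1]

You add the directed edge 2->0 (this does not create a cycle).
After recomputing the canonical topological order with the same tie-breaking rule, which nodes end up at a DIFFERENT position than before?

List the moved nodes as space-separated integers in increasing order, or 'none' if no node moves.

Old toposort: [3, 4, 0, 2, 1]
Added edge 2->0
Recompute Kahn (smallest-id tiebreak):
  initial in-degrees: [2, 2, 2, 0, 0]
  ready (indeg=0): [3, 4]
  pop 3: indeg[2]->1 | ready=[4] | order so far=[3]
  pop 4: indeg[0]->1; indeg[2]->0 | ready=[2] | order so far=[3, 4]
  pop 2: indeg[0]->0; indeg[1]->1 | ready=[0] | order so far=[3, 4, 2]
  pop 0: indeg[1]->0 | ready=[1] | order so far=[3, 4, 2, 0]
  pop 1: no out-edges | ready=[] | order so far=[3, 4, 2, 0, 1]
New canonical toposort: [3, 4, 2, 0, 1]
Compare positions:
  Node 0: index 2 -> 3 (moved)
  Node 1: index 4 -> 4 (same)
  Node 2: index 3 -> 2 (moved)
  Node 3: index 0 -> 0 (same)
  Node 4: index 1 -> 1 (same)
Nodes that changed position: 0 2

Answer: 0 2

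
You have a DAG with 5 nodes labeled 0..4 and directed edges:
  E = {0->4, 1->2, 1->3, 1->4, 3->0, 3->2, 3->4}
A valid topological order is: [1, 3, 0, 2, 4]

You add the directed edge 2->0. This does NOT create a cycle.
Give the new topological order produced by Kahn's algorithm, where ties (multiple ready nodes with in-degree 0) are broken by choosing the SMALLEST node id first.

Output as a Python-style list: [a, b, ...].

Answer: [1, 3, 2, 0, 4]

Derivation:
Old toposort: [1, 3, 0, 2, 4]
Added edge: 2->0
Position of 2 (3) > position of 0 (2). Must reorder: 2 must now come before 0.
Run Kahn's algorithm (break ties by smallest node id):
  initial in-degrees: [2, 0, 2, 1, 3]
  ready (indeg=0): [1]
  pop 1: indeg[2]->1; indeg[3]->0; indeg[4]->2 | ready=[3] | order so far=[1]
  pop 3: indeg[0]->1; indeg[2]->0; indeg[4]->1 | ready=[2] | order so far=[1, 3]
  pop 2: indeg[0]->0 | ready=[0] | order so far=[1, 3, 2]
  pop 0: indeg[4]->0 | ready=[4] | order so far=[1, 3, 2, 0]
  pop 4: no out-edges | ready=[] | order so far=[1, 3, 2, 0, 4]
  Result: [1, 3, 2, 0, 4]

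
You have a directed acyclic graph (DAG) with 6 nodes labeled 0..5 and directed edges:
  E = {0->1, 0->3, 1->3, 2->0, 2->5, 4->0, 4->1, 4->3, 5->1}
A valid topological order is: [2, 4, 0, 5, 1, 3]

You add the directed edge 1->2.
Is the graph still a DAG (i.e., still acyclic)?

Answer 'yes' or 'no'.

Given toposort: [2, 4, 0, 5, 1, 3]
Position of 1: index 4; position of 2: index 0
New edge 1->2: backward (u after v in old order)
Backward edge: old toposort is now invalid. Check if this creates a cycle.
Does 2 already reach 1? Reachable from 2: [0, 1, 2, 3, 5]. YES -> cycle!
Still a DAG? no

Answer: no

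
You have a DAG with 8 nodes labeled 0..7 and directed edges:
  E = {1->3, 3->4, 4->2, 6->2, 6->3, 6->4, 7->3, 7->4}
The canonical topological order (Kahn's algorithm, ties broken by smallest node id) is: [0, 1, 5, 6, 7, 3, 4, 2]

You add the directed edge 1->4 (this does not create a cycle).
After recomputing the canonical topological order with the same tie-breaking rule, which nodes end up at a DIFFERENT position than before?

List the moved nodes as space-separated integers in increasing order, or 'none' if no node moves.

Old toposort: [0, 1, 5, 6, 7, 3, 4, 2]
Added edge 1->4
Recompute Kahn (smallest-id tiebreak):
  initial in-degrees: [0, 0, 2, 3, 4, 0, 0, 0]
  ready (indeg=0): [0, 1, 5, 6, 7]
  pop 0: no out-edges | ready=[1, 5, 6, 7] | order so far=[0]
  pop 1: indeg[3]->2; indeg[4]->3 | ready=[5, 6, 7] | order so far=[0, 1]
  pop 5: no out-edges | ready=[6, 7] | order so far=[0, 1, 5]
  pop 6: indeg[2]->1; indeg[3]->1; indeg[4]->2 | ready=[7] | order so far=[0, 1, 5, 6]
  pop 7: indeg[3]->0; indeg[4]->1 | ready=[3] | order so far=[0, 1, 5, 6, 7]
  pop 3: indeg[4]->0 | ready=[4] | order so far=[0, 1, 5, 6, 7, 3]
  pop 4: indeg[2]->0 | ready=[2] | order so far=[0, 1, 5, 6, 7, 3, 4]
  pop 2: no out-edges | ready=[] | order so far=[0, 1, 5, 6, 7, 3, 4, 2]
New canonical toposort: [0, 1, 5, 6, 7, 3, 4, 2]
Compare positions:
  Node 0: index 0 -> 0 (same)
  Node 1: index 1 -> 1 (same)
  Node 2: index 7 -> 7 (same)
  Node 3: index 5 -> 5 (same)
  Node 4: index 6 -> 6 (same)
  Node 5: index 2 -> 2 (same)
  Node 6: index 3 -> 3 (same)
  Node 7: index 4 -> 4 (same)
Nodes that changed position: none

Answer: none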